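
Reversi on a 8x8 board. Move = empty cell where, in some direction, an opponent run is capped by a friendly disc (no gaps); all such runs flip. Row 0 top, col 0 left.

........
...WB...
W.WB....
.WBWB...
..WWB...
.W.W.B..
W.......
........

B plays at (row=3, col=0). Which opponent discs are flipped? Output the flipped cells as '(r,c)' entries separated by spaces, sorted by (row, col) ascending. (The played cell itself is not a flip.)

Dir NW: edge -> no flip
Dir N: opp run (2,0), next='.' -> no flip
Dir NE: first cell '.' (not opp) -> no flip
Dir W: edge -> no flip
Dir E: opp run (3,1) capped by B -> flip
Dir SW: edge -> no flip
Dir S: first cell '.' (not opp) -> no flip
Dir SE: first cell '.' (not opp) -> no flip

Answer: (3,1)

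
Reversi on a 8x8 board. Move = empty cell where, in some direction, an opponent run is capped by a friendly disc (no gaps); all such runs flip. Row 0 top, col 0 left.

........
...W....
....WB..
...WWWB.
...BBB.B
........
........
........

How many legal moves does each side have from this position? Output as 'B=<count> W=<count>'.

Answer: B=5 W=9

Derivation:
-- B to move --
(0,2): no bracket -> illegal
(0,3): no bracket -> illegal
(0,4): no bracket -> illegal
(1,2): no bracket -> illegal
(1,4): flips 2 -> legal
(1,5): no bracket -> illegal
(2,2): flips 1 -> legal
(2,3): flips 3 -> legal
(2,6): flips 1 -> legal
(3,2): flips 3 -> legal
(4,2): no bracket -> illegal
(4,6): no bracket -> illegal
B mobility = 5
-- W to move --
(1,4): no bracket -> illegal
(1,5): flips 1 -> legal
(1,6): flips 1 -> legal
(2,6): flips 1 -> legal
(2,7): no bracket -> illegal
(3,2): no bracket -> illegal
(3,7): flips 1 -> legal
(4,2): no bracket -> illegal
(4,6): no bracket -> illegal
(5,2): flips 1 -> legal
(5,3): flips 2 -> legal
(5,4): flips 1 -> legal
(5,5): flips 2 -> legal
(5,6): flips 1 -> legal
(5,7): no bracket -> illegal
W mobility = 9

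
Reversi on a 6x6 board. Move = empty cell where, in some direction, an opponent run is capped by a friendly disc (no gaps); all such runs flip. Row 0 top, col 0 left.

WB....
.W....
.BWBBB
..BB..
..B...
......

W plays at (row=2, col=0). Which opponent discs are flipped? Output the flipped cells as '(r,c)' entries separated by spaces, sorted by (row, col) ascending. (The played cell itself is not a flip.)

Dir NW: edge -> no flip
Dir N: first cell '.' (not opp) -> no flip
Dir NE: first cell 'W' (not opp) -> no flip
Dir W: edge -> no flip
Dir E: opp run (2,1) capped by W -> flip
Dir SW: edge -> no flip
Dir S: first cell '.' (not opp) -> no flip
Dir SE: first cell '.' (not opp) -> no flip

Answer: (2,1)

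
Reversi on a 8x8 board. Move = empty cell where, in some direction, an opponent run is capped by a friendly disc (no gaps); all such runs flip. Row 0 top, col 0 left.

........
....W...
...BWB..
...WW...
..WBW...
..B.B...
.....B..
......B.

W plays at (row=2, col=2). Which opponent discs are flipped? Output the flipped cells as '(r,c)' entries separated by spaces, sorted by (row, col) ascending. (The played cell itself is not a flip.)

Answer: (2,3)

Derivation:
Dir NW: first cell '.' (not opp) -> no flip
Dir N: first cell '.' (not opp) -> no flip
Dir NE: first cell '.' (not opp) -> no flip
Dir W: first cell '.' (not opp) -> no flip
Dir E: opp run (2,3) capped by W -> flip
Dir SW: first cell '.' (not opp) -> no flip
Dir S: first cell '.' (not opp) -> no flip
Dir SE: first cell 'W' (not opp) -> no flip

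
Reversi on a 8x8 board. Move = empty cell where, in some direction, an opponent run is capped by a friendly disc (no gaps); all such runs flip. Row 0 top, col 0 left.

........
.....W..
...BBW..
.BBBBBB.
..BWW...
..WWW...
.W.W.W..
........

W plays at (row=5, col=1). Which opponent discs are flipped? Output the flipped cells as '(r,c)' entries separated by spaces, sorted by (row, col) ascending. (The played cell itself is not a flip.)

Answer: (2,4) (3,3) (4,2)

Derivation:
Dir NW: first cell '.' (not opp) -> no flip
Dir N: first cell '.' (not opp) -> no flip
Dir NE: opp run (4,2) (3,3) (2,4) capped by W -> flip
Dir W: first cell '.' (not opp) -> no flip
Dir E: first cell 'W' (not opp) -> no flip
Dir SW: first cell '.' (not opp) -> no flip
Dir S: first cell 'W' (not opp) -> no flip
Dir SE: first cell '.' (not opp) -> no flip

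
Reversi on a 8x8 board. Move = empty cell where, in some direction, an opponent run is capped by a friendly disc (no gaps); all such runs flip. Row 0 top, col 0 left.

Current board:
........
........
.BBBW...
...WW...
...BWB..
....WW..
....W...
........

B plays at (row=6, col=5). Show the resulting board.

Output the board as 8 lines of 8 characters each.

Answer: ........
........
.BBBW...
...WW...
...BWB..
....BB..
....WB..
........

Derivation:
Place B at (6,5); scan 8 dirs for brackets.
Dir NW: opp run (5,4) capped by B -> flip
Dir N: opp run (5,5) capped by B -> flip
Dir NE: first cell '.' (not opp) -> no flip
Dir W: opp run (6,4), next='.' -> no flip
Dir E: first cell '.' (not opp) -> no flip
Dir SW: first cell '.' (not opp) -> no flip
Dir S: first cell '.' (not opp) -> no flip
Dir SE: first cell '.' (not opp) -> no flip
All flips: (5,4) (5,5)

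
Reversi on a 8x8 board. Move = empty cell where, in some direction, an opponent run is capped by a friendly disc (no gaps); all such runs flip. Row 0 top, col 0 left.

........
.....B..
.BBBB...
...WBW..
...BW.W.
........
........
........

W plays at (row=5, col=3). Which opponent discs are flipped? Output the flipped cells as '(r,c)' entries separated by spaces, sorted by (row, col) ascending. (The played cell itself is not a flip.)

Answer: (4,3)

Derivation:
Dir NW: first cell '.' (not opp) -> no flip
Dir N: opp run (4,3) capped by W -> flip
Dir NE: first cell 'W' (not opp) -> no flip
Dir W: first cell '.' (not opp) -> no flip
Dir E: first cell '.' (not opp) -> no flip
Dir SW: first cell '.' (not opp) -> no flip
Dir S: first cell '.' (not opp) -> no flip
Dir SE: first cell '.' (not opp) -> no flip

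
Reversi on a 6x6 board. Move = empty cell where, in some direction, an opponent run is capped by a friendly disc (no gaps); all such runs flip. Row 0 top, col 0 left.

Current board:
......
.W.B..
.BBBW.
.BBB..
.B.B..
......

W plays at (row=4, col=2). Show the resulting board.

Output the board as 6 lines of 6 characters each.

Place W at (4,2); scan 8 dirs for brackets.
Dir NW: opp run (3,1), next='.' -> no flip
Dir N: opp run (3,2) (2,2), next='.' -> no flip
Dir NE: opp run (3,3) capped by W -> flip
Dir W: opp run (4,1), next='.' -> no flip
Dir E: opp run (4,3), next='.' -> no flip
Dir SW: first cell '.' (not opp) -> no flip
Dir S: first cell '.' (not opp) -> no flip
Dir SE: first cell '.' (not opp) -> no flip
All flips: (3,3)

Answer: ......
.W.B..
.BBBW.
.BBW..
.BWB..
......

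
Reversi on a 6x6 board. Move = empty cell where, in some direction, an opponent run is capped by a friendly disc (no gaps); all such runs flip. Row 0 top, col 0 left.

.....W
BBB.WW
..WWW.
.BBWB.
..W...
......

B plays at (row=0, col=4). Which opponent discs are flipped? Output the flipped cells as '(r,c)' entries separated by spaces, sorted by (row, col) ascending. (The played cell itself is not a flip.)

Dir NW: edge -> no flip
Dir N: edge -> no flip
Dir NE: edge -> no flip
Dir W: first cell '.' (not opp) -> no flip
Dir E: opp run (0,5), next=edge -> no flip
Dir SW: first cell '.' (not opp) -> no flip
Dir S: opp run (1,4) (2,4) capped by B -> flip
Dir SE: opp run (1,5), next=edge -> no flip

Answer: (1,4) (2,4)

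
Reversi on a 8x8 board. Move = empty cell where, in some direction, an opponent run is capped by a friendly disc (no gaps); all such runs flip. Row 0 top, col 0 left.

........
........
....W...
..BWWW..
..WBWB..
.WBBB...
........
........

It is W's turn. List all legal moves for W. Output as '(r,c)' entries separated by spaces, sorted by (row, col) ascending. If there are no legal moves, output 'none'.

Answer: (2,2) (3,1) (4,6) (5,5) (5,6) (6,1) (6,2) (6,3) (6,4)

Derivation:
(2,1): no bracket -> illegal
(2,2): flips 1 -> legal
(2,3): no bracket -> illegal
(3,1): flips 1 -> legal
(3,6): no bracket -> illegal
(4,1): no bracket -> illegal
(4,6): flips 1 -> legal
(5,5): flips 4 -> legal
(5,6): flips 1 -> legal
(6,1): flips 2 -> legal
(6,2): flips 2 -> legal
(6,3): flips 2 -> legal
(6,4): flips 2 -> legal
(6,5): no bracket -> illegal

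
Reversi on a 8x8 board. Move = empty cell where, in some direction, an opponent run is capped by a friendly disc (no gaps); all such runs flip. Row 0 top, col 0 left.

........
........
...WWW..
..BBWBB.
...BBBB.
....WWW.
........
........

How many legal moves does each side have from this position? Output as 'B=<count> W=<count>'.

Answer: B=10 W=12

Derivation:
-- B to move --
(1,2): flips 2 -> legal
(1,3): flips 2 -> legal
(1,4): flips 4 -> legal
(1,5): flips 2 -> legal
(1,6): flips 2 -> legal
(2,2): no bracket -> illegal
(2,6): no bracket -> illegal
(4,7): no bracket -> illegal
(5,3): no bracket -> illegal
(5,7): no bracket -> illegal
(6,3): flips 1 -> legal
(6,4): flips 2 -> legal
(6,5): flips 2 -> legal
(6,6): flips 2 -> legal
(6,7): flips 1 -> legal
B mobility = 10
-- W to move --
(2,1): flips 2 -> legal
(2,2): flips 2 -> legal
(2,6): flips 2 -> legal
(2,7): flips 2 -> legal
(3,1): flips 2 -> legal
(3,7): flips 3 -> legal
(4,1): flips 1 -> legal
(4,2): flips 1 -> legal
(4,7): flips 1 -> legal
(5,2): flips 1 -> legal
(5,3): flips 2 -> legal
(5,7): flips 2 -> legal
W mobility = 12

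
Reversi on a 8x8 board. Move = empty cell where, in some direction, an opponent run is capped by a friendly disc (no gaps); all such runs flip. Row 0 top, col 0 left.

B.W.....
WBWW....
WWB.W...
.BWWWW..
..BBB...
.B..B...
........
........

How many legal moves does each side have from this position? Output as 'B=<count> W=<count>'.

-- B to move --
(0,1): no bracket -> illegal
(0,3): no bracket -> illegal
(0,4): flips 1 -> legal
(1,4): flips 4 -> legal
(1,5): flips 2 -> legal
(2,3): flips 1 -> legal
(2,5): flips 1 -> legal
(2,6): flips 1 -> legal
(3,0): flips 2 -> legal
(3,6): flips 4 -> legal
(4,1): no bracket -> illegal
(4,5): no bracket -> illegal
(4,6): no bracket -> illegal
B mobility = 8
-- W to move --
(0,1): flips 1 -> legal
(2,3): flips 1 -> legal
(3,0): flips 1 -> legal
(4,0): flips 2 -> legal
(4,1): flips 1 -> legal
(4,5): no bracket -> illegal
(5,0): no bracket -> illegal
(5,2): flips 2 -> legal
(5,3): flips 4 -> legal
(5,5): flips 1 -> legal
(6,0): flips 2 -> legal
(6,1): no bracket -> illegal
(6,2): no bracket -> illegal
(6,3): no bracket -> illegal
(6,4): flips 2 -> legal
(6,5): flips 2 -> legal
W mobility = 11

Answer: B=8 W=11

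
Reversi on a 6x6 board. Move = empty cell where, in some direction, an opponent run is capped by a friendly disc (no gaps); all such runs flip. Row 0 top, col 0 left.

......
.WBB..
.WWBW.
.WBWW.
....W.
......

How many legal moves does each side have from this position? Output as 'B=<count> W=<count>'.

-- B to move --
(0,0): no bracket -> illegal
(0,1): no bracket -> illegal
(0,2): no bracket -> illegal
(1,0): flips 2 -> legal
(1,4): no bracket -> illegal
(1,5): no bracket -> illegal
(2,0): flips 2 -> legal
(2,5): flips 1 -> legal
(3,0): flips 2 -> legal
(3,5): flips 3 -> legal
(4,0): flips 2 -> legal
(4,1): no bracket -> illegal
(4,2): no bracket -> illegal
(4,3): flips 1 -> legal
(4,5): flips 1 -> legal
(5,3): no bracket -> illegal
(5,4): no bracket -> illegal
(5,5): no bracket -> illegal
B mobility = 8
-- W to move --
(0,1): flips 2 -> legal
(0,2): flips 2 -> legal
(0,3): flips 3 -> legal
(0,4): flips 1 -> legal
(1,4): flips 2 -> legal
(4,1): no bracket -> illegal
(4,2): flips 1 -> legal
(4,3): flips 1 -> legal
W mobility = 7

Answer: B=8 W=7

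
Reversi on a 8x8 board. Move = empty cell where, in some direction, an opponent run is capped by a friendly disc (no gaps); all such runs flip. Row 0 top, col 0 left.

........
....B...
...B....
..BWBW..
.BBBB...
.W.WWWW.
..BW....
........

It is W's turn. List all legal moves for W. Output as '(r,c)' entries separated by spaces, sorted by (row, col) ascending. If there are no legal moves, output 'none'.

(0,3): no bracket -> illegal
(0,4): no bracket -> illegal
(0,5): no bracket -> illegal
(1,2): no bracket -> illegal
(1,3): flips 1 -> legal
(1,5): no bracket -> illegal
(2,1): flips 2 -> legal
(2,2): no bracket -> illegal
(2,4): flips 2 -> legal
(2,5): no bracket -> illegal
(3,0): no bracket -> illegal
(3,1): flips 3 -> legal
(4,0): no bracket -> illegal
(4,5): no bracket -> illegal
(5,0): no bracket -> illegal
(5,2): no bracket -> illegal
(6,1): flips 1 -> legal
(7,1): flips 1 -> legal
(7,2): no bracket -> illegal
(7,3): flips 1 -> legal

Answer: (1,3) (2,1) (2,4) (3,1) (6,1) (7,1) (7,3)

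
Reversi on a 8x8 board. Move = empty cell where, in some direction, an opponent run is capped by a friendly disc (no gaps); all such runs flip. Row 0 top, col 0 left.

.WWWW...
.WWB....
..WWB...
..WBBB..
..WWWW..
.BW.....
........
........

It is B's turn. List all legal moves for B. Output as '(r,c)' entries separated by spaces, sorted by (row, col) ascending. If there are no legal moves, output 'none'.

Answer: (0,0) (1,0) (2,1) (3,1) (5,3) (5,4) (5,5) (5,6) (6,1)

Derivation:
(0,0): flips 2 -> legal
(0,5): no bracket -> illegal
(1,0): flips 2 -> legal
(1,4): no bracket -> illegal
(1,5): no bracket -> illegal
(2,0): no bracket -> illegal
(2,1): flips 2 -> legal
(3,1): flips 2 -> legal
(3,6): no bracket -> illegal
(4,1): no bracket -> illegal
(4,6): no bracket -> illegal
(5,3): flips 3 -> legal
(5,4): flips 1 -> legal
(5,5): flips 2 -> legal
(5,6): flips 1 -> legal
(6,1): flips 2 -> legal
(6,2): no bracket -> illegal
(6,3): no bracket -> illegal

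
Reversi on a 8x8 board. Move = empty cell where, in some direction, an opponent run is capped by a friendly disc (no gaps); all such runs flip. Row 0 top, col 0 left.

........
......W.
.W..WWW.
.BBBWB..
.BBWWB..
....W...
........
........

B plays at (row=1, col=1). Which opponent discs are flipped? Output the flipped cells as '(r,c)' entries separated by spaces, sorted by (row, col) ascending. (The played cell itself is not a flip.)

Dir NW: first cell '.' (not opp) -> no flip
Dir N: first cell '.' (not opp) -> no flip
Dir NE: first cell '.' (not opp) -> no flip
Dir W: first cell '.' (not opp) -> no flip
Dir E: first cell '.' (not opp) -> no flip
Dir SW: first cell '.' (not opp) -> no flip
Dir S: opp run (2,1) capped by B -> flip
Dir SE: first cell '.' (not opp) -> no flip

Answer: (2,1)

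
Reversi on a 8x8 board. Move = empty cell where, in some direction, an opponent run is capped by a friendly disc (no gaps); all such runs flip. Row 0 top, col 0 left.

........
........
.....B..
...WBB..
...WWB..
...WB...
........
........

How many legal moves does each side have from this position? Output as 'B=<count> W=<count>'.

-- B to move --
(2,2): no bracket -> illegal
(2,3): no bracket -> illegal
(2,4): no bracket -> illegal
(3,2): flips 2 -> legal
(4,2): flips 2 -> legal
(5,2): flips 2 -> legal
(5,5): no bracket -> illegal
(6,2): flips 2 -> legal
(6,3): no bracket -> illegal
(6,4): no bracket -> illegal
B mobility = 4
-- W to move --
(1,4): no bracket -> illegal
(1,5): no bracket -> illegal
(1,6): flips 2 -> legal
(2,3): no bracket -> illegal
(2,4): flips 1 -> legal
(2,6): flips 1 -> legal
(3,6): flips 2 -> legal
(4,6): flips 1 -> legal
(5,5): flips 1 -> legal
(5,6): no bracket -> illegal
(6,3): no bracket -> illegal
(6,4): flips 1 -> legal
(6,5): flips 1 -> legal
W mobility = 8

Answer: B=4 W=8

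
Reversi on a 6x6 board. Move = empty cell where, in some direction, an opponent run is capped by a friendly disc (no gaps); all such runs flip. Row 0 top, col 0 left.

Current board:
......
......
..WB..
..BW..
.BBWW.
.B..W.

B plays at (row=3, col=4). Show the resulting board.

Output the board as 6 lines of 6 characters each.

Place B at (3,4); scan 8 dirs for brackets.
Dir NW: first cell 'B' (not opp) -> no flip
Dir N: first cell '.' (not opp) -> no flip
Dir NE: first cell '.' (not opp) -> no flip
Dir W: opp run (3,3) capped by B -> flip
Dir E: first cell '.' (not opp) -> no flip
Dir SW: opp run (4,3), next='.' -> no flip
Dir S: opp run (4,4) (5,4), next=edge -> no flip
Dir SE: first cell '.' (not opp) -> no flip
All flips: (3,3)

Answer: ......
......
..WB..
..BBB.
.BBWW.
.B..W.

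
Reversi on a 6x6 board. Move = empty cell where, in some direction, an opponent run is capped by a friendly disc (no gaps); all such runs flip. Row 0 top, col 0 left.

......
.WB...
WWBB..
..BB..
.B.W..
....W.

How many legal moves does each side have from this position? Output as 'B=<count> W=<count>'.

Answer: B=4 W=4

Derivation:
-- B to move --
(0,0): flips 1 -> legal
(0,1): no bracket -> illegal
(0,2): no bracket -> illegal
(1,0): flips 2 -> legal
(3,0): flips 1 -> legal
(3,1): no bracket -> illegal
(3,4): no bracket -> illegal
(4,2): no bracket -> illegal
(4,4): no bracket -> illegal
(4,5): no bracket -> illegal
(5,2): no bracket -> illegal
(5,3): flips 1 -> legal
(5,5): no bracket -> illegal
B mobility = 4
-- W to move --
(0,1): no bracket -> illegal
(0,2): no bracket -> illegal
(0,3): flips 1 -> legal
(1,3): flips 3 -> legal
(1,4): no bracket -> illegal
(2,4): flips 2 -> legal
(3,0): no bracket -> illegal
(3,1): no bracket -> illegal
(3,4): no bracket -> illegal
(4,0): no bracket -> illegal
(4,2): no bracket -> illegal
(4,4): flips 2 -> legal
(5,0): no bracket -> illegal
(5,1): no bracket -> illegal
(5,2): no bracket -> illegal
W mobility = 4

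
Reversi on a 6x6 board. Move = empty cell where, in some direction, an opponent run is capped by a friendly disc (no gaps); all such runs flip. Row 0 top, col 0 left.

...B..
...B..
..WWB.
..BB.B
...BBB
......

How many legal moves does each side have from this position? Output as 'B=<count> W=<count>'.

-- B to move --
(1,1): flips 1 -> legal
(1,2): flips 1 -> legal
(1,4): flips 1 -> legal
(2,1): flips 2 -> legal
(3,1): flips 1 -> legal
(3,4): no bracket -> illegal
B mobility = 5
-- W to move --
(0,2): no bracket -> illegal
(0,4): flips 1 -> legal
(1,2): no bracket -> illegal
(1,4): no bracket -> illegal
(1,5): no bracket -> illegal
(2,1): no bracket -> illegal
(2,5): flips 1 -> legal
(3,1): no bracket -> illegal
(3,4): no bracket -> illegal
(4,1): flips 1 -> legal
(4,2): flips 1 -> legal
(5,2): no bracket -> illegal
(5,3): flips 2 -> legal
(5,4): no bracket -> illegal
(5,5): flips 2 -> legal
W mobility = 6

Answer: B=5 W=6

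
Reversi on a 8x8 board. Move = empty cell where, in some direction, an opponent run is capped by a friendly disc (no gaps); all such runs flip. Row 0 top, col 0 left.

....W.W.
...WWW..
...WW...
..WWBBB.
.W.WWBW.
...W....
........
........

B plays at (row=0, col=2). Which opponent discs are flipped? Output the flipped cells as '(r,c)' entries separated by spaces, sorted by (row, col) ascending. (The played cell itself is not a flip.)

Dir NW: edge -> no flip
Dir N: edge -> no flip
Dir NE: edge -> no flip
Dir W: first cell '.' (not opp) -> no flip
Dir E: first cell '.' (not opp) -> no flip
Dir SW: first cell '.' (not opp) -> no flip
Dir S: first cell '.' (not opp) -> no flip
Dir SE: opp run (1,3) (2,4) capped by B -> flip

Answer: (1,3) (2,4)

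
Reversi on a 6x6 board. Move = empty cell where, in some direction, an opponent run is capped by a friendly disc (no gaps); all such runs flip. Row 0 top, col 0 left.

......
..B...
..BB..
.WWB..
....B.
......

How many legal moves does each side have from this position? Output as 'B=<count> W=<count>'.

Answer: B=4 W=4

Derivation:
-- B to move --
(2,0): no bracket -> illegal
(2,1): no bracket -> illegal
(3,0): flips 2 -> legal
(4,0): flips 1 -> legal
(4,1): flips 1 -> legal
(4,2): flips 1 -> legal
(4,3): no bracket -> illegal
B mobility = 4
-- W to move --
(0,1): no bracket -> illegal
(0,2): flips 2 -> legal
(0,3): no bracket -> illegal
(1,1): no bracket -> illegal
(1,3): flips 1 -> legal
(1,4): flips 1 -> legal
(2,1): no bracket -> illegal
(2,4): no bracket -> illegal
(3,4): flips 1 -> legal
(3,5): no bracket -> illegal
(4,2): no bracket -> illegal
(4,3): no bracket -> illegal
(4,5): no bracket -> illegal
(5,3): no bracket -> illegal
(5,4): no bracket -> illegal
(5,5): no bracket -> illegal
W mobility = 4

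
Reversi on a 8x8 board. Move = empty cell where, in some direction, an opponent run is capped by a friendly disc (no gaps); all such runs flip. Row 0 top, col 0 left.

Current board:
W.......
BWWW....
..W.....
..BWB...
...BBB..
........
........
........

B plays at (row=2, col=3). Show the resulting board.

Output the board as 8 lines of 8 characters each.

Answer: W.......
BWWW....
..WB....
..BBB...
...BBB..
........
........
........

Derivation:
Place B at (2,3); scan 8 dirs for brackets.
Dir NW: opp run (1,2), next='.' -> no flip
Dir N: opp run (1,3), next='.' -> no flip
Dir NE: first cell '.' (not opp) -> no flip
Dir W: opp run (2,2), next='.' -> no flip
Dir E: first cell '.' (not opp) -> no flip
Dir SW: first cell 'B' (not opp) -> no flip
Dir S: opp run (3,3) capped by B -> flip
Dir SE: first cell 'B' (not opp) -> no flip
All flips: (3,3)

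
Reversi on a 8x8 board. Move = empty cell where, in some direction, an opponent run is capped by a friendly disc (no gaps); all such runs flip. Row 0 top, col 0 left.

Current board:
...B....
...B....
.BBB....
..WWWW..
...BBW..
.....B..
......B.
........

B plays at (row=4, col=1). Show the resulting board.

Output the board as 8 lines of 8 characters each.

Answer: ...B....
...B....
.BBB....
..BWWW..
.B.BBW..
.....B..
......B.
........

Derivation:
Place B at (4,1); scan 8 dirs for brackets.
Dir NW: first cell '.' (not opp) -> no flip
Dir N: first cell '.' (not opp) -> no flip
Dir NE: opp run (3,2) capped by B -> flip
Dir W: first cell '.' (not opp) -> no flip
Dir E: first cell '.' (not opp) -> no flip
Dir SW: first cell '.' (not opp) -> no flip
Dir S: first cell '.' (not opp) -> no flip
Dir SE: first cell '.' (not opp) -> no flip
All flips: (3,2)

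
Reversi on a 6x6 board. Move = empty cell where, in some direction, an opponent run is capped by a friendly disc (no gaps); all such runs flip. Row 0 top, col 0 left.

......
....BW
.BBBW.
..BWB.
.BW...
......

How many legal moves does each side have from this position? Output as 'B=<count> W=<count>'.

Answer: B=4 W=9

Derivation:
-- B to move --
(0,4): no bracket -> illegal
(0,5): no bracket -> illegal
(1,3): no bracket -> illegal
(2,5): flips 1 -> legal
(3,1): no bracket -> illegal
(3,5): no bracket -> illegal
(4,3): flips 2 -> legal
(4,4): flips 1 -> legal
(5,1): no bracket -> illegal
(5,2): flips 1 -> legal
(5,3): no bracket -> illegal
B mobility = 4
-- W to move --
(0,3): no bracket -> illegal
(0,4): flips 1 -> legal
(0,5): no bracket -> illegal
(1,0): no bracket -> illegal
(1,1): flips 1 -> legal
(1,2): flips 2 -> legal
(1,3): flips 2 -> legal
(2,0): flips 3 -> legal
(2,5): no bracket -> illegal
(3,0): no bracket -> illegal
(3,1): flips 1 -> legal
(3,5): flips 1 -> legal
(4,0): flips 1 -> legal
(4,3): no bracket -> illegal
(4,4): flips 1 -> legal
(4,5): no bracket -> illegal
(5,0): no bracket -> illegal
(5,1): no bracket -> illegal
(5,2): no bracket -> illegal
W mobility = 9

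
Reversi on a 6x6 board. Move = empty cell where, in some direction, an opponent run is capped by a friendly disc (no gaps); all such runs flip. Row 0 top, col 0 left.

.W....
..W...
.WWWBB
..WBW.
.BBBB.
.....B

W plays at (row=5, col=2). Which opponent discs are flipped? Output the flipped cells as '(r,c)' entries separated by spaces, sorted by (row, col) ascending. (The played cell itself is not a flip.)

Dir NW: opp run (4,1), next='.' -> no flip
Dir N: opp run (4,2) capped by W -> flip
Dir NE: opp run (4,3) capped by W -> flip
Dir W: first cell '.' (not opp) -> no flip
Dir E: first cell '.' (not opp) -> no flip
Dir SW: edge -> no flip
Dir S: edge -> no flip
Dir SE: edge -> no flip

Answer: (4,2) (4,3)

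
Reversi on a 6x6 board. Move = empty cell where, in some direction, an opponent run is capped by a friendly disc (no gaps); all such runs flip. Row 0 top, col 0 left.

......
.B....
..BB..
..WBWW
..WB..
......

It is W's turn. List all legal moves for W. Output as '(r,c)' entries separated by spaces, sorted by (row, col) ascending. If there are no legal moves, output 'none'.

Answer: (1,2) (1,4) (2,4) (4,4) (5,2) (5,4)

Derivation:
(0,0): no bracket -> illegal
(0,1): no bracket -> illegal
(0,2): no bracket -> illegal
(1,0): no bracket -> illegal
(1,2): flips 2 -> legal
(1,3): no bracket -> illegal
(1,4): flips 1 -> legal
(2,0): no bracket -> illegal
(2,1): no bracket -> illegal
(2,4): flips 1 -> legal
(3,1): no bracket -> illegal
(4,4): flips 1 -> legal
(5,2): flips 1 -> legal
(5,3): no bracket -> illegal
(5,4): flips 1 -> legal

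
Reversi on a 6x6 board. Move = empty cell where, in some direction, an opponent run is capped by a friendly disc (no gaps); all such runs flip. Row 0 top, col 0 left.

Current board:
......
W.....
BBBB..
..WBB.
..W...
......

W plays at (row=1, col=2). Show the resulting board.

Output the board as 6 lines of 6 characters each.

Answer: ......
W.W...
BBWB..
..WBB.
..W...
......

Derivation:
Place W at (1,2); scan 8 dirs for brackets.
Dir NW: first cell '.' (not opp) -> no flip
Dir N: first cell '.' (not opp) -> no flip
Dir NE: first cell '.' (not opp) -> no flip
Dir W: first cell '.' (not opp) -> no flip
Dir E: first cell '.' (not opp) -> no flip
Dir SW: opp run (2,1), next='.' -> no flip
Dir S: opp run (2,2) capped by W -> flip
Dir SE: opp run (2,3) (3,4), next='.' -> no flip
All flips: (2,2)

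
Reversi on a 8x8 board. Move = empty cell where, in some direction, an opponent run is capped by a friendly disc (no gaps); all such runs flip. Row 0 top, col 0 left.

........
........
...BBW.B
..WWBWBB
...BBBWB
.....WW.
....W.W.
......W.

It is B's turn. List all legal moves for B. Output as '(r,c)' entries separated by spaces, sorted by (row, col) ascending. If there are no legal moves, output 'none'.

Answer: (1,4) (1,5) (1,6) (2,1) (2,2) (2,6) (3,1) (4,1) (4,2) (5,7) (6,5) (6,7) (7,3) (7,7)

Derivation:
(1,4): flips 1 -> legal
(1,5): flips 2 -> legal
(1,6): flips 1 -> legal
(2,1): flips 1 -> legal
(2,2): flips 1 -> legal
(2,6): flips 2 -> legal
(3,1): flips 2 -> legal
(4,1): flips 1 -> legal
(4,2): flips 1 -> legal
(5,3): no bracket -> illegal
(5,4): no bracket -> illegal
(5,7): flips 2 -> legal
(6,3): no bracket -> illegal
(6,5): flips 2 -> legal
(6,7): flips 1 -> legal
(7,3): flips 3 -> legal
(7,4): no bracket -> illegal
(7,5): no bracket -> illegal
(7,7): flips 2 -> legal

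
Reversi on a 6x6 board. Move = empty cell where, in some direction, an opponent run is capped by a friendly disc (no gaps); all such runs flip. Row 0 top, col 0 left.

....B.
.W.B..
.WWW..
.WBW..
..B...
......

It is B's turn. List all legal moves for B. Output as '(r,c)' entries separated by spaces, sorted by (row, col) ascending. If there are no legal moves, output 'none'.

(0,0): no bracket -> illegal
(0,1): no bracket -> illegal
(0,2): no bracket -> illegal
(1,0): flips 1 -> legal
(1,2): flips 1 -> legal
(1,4): flips 1 -> legal
(2,0): flips 1 -> legal
(2,4): flips 1 -> legal
(3,0): flips 1 -> legal
(3,4): flips 1 -> legal
(4,0): flips 2 -> legal
(4,1): no bracket -> illegal
(4,3): flips 2 -> legal
(4,4): no bracket -> illegal

Answer: (1,0) (1,2) (1,4) (2,0) (2,4) (3,0) (3,4) (4,0) (4,3)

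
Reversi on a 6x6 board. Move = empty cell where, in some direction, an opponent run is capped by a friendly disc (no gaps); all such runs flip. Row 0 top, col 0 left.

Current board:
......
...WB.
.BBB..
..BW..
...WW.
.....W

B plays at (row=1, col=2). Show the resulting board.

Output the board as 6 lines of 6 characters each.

Place B at (1,2); scan 8 dirs for brackets.
Dir NW: first cell '.' (not opp) -> no flip
Dir N: first cell '.' (not opp) -> no flip
Dir NE: first cell '.' (not opp) -> no flip
Dir W: first cell '.' (not opp) -> no flip
Dir E: opp run (1,3) capped by B -> flip
Dir SW: first cell 'B' (not opp) -> no flip
Dir S: first cell 'B' (not opp) -> no flip
Dir SE: first cell 'B' (not opp) -> no flip
All flips: (1,3)

Answer: ......
..BBB.
.BBB..
..BW..
...WW.
.....W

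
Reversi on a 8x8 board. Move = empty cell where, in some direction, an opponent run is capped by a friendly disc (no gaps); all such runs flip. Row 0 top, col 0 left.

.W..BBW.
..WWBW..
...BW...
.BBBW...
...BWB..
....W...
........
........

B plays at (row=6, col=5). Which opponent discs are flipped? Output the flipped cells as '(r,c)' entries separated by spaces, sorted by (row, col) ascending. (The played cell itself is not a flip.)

Answer: (5,4)

Derivation:
Dir NW: opp run (5,4) capped by B -> flip
Dir N: first cell '.' (not opp) -> no flip
Dir NE: first cell '.' (not opp) -> no flip
Dir W: first cell '.' (not opp) -> no flip
Dir E: first cell '.' (not opp) -> no flip
Dir SW: first cell '.' (not opp) -> no flip
Dir S: first cell '.' (not opp) -> no flip
Dir SE: first cell '.' (not opp) -> no flip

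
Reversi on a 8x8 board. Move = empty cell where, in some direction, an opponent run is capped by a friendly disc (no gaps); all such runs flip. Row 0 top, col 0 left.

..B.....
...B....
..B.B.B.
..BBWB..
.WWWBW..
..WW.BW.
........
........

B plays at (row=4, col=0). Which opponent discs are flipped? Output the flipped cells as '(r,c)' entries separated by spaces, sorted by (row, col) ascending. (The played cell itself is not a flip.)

Answer: (4,1) (4,2) (4,3)

Derivation:
Dir NW: edge -> no flip
Dir N: first cell '.' (not opp) -> no flip
Dir NE: first cell '.' (not opp) -> no flip
Dir W: edge -> no flip
Dir E: opp run (4,1) (4,2) (4,3) capped by B -> flip
Dir SW: edge -> no flip
Dir S: first cell '.' (not opp) -> no flip
Dir SE: first cell '.' (not opp) -> no flip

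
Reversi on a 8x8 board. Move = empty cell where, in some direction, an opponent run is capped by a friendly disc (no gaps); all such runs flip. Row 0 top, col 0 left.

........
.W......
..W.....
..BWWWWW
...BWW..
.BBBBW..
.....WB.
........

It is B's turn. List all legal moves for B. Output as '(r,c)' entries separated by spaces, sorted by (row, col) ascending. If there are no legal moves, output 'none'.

(0,0): flips 5 -> legal
(0,1): no bracket -> illegal
(0,2): no bracket -> illegal
(1,0): no bracket -> illegal
(1,2): flips 1 -> legal
(1,3): no bracket -> illegal
(2,0): no bracket -> illegal
(2,1): no bracket -> illegal
(2,3): flips 1 -> legal
(2,4): flips 2 -> legal
(2,5): flips 1 -> legal
(2,6): flips 2 -> legal
(2,7): flips 2 -> legal
(3,1): no bracket -> illegal
(4,2): no bracket -> illegal
(4,6): flips 2 -> legal
(4,7): no bracket -> illegal
(5,6): flips 1 -> legal
(6,4): flips 1 -> legal
(7,4): no bracket -> illegal
(7,5): no bracket -> illegal
(7,6): flips 1 -> legal

Answer: (0,0) (1,2) (2,3) (2,4) (2,5) (2,6) (2,7) (4,6) (5,6) (6,4) (7,6)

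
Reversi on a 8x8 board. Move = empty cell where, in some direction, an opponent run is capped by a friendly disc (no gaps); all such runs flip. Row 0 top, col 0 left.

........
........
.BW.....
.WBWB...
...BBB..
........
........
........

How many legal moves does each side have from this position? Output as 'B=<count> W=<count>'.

-- B to move --
(1,1): flips 2 -> legal
(1,2): flips 1 -> legal
(1,3): no bracket -> illegal
(2,0): no bracket -> illegal
(2,3): flips 2 -> legal
(2,4): no bracket -> illegal
(3,0): flips 1 -> legal
(4,0): no bracket -> illegal
(4,1): flips 1 -> legal
(4,2): no bracket -> illegal
B mobility = 5
-- W to move --
(1,0): no bracket -> illegal
(1,1): flips 1 -> legal
(1,2): no bracket -> illegal
(2,0): flips 1 -> legal
(2,3): no bracket -> illegal
(2,4): no bracket -> illegal
(2,5): no bracket -> illegal
(3,0): no bracket -> illegal
(3,5): flips 1 -> legal
(3,6): no bracket -> illegal
(4,1): no bracket -> illegal
(4,2): flips 1 -> legal
(4,6): no bracket -> illegal
(5,2): no bracket -> illegal
(5,3): flips 1 -> legal
(5,4): no bracket -> illegal
(5,5): flips 1 -> legal
(5,6): no bracket -> illegal
W mobility = 6

Answer: B=5 W=6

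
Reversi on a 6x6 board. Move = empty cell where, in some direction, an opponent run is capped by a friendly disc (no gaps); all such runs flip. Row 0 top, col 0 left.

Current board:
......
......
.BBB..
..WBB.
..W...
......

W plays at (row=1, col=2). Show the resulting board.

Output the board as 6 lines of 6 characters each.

Place W at (1,2); scan 8 dirs for brackets.
Dir NW: first cell '.' (not opp) -> no flip
Dir N: first cell '.' (not opp) -> no flip
Dir NE: first cell '.' (not opp) -> no flip
Dir W: first cell '.' (not opp) -> no flip
Dir E: first cell '.' (not opp) -> no flip
Dir SW: opp run (2,1), next='.' -> no flip
Dir S: opp run (2,2) capped by W -> flip
Dir SE: opp run (2,3) (3,4), next='.' -> no flip
All flips: (2,2)

Answer: ......
..W...
.BWB..
..WBB.
..W...
......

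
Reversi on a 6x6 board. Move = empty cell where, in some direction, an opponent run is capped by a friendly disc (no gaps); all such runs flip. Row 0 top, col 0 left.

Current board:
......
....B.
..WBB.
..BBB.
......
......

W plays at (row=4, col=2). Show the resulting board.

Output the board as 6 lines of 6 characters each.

Place W at (4,2); scan 8 dirs for brackets.
Dir NW: first cell '.' (not opp) -> no flip
Dir N: opp run (3,2) capped by W -> flip
Dir NE: opp run (3,3) (2,4), next='.' -> no flip
Dir W: first cell '.' (not opp) -> no flip
Dir E: first cell '.' (not opp) -> no flip
Dir SW: first cell '.' (not opp) -> no flip
Dir S: first cell '.' (not opp) -> no flip
Dir SE: first cell '.' (not opp) -> no flip
All flips: (3,2)

Answer: ......
....B.
..WBB.
..WBB.
..W...
......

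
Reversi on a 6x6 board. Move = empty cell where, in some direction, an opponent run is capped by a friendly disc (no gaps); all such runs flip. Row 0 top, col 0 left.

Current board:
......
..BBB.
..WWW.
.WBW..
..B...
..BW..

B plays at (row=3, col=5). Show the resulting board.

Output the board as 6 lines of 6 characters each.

Place B at (3,5); scan 8 dirs for brackets.
Dir NW: opp run (2,4) capped by B -> flip
Dir N: first cell '.' (not opp) -> no flip
Dir NE: edge -> no flip
Dir W: first cell '.' (not opp) -> no flip
Dir E: edge -> no flip
Dir SW: first cell '.' (not opp) -> no flip
Dir S: first cell '.' (not opp) -> no flip
Dir SE: edge -> no flip
All flips: (2,4)

Answer: ......
..BBB.
..WWB.
.WBW.B
..B...
..BW..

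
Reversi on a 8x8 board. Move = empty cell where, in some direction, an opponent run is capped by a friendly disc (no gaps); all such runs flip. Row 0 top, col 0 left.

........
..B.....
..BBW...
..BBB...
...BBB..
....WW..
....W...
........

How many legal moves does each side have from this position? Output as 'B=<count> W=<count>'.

-- B to move --
(1,3): no bracket -> illegal
(1,4): flips 1 -> legal
(1,5): flips 1 -> legal
(2,5): flips 1 -> legal
(3,5): no bracket -> illegal
(4,6): no bracket -> illegal
(5,3): no bracket -> illegal
(5,6): no bracket -> illegal
(6,3): flips 1 -> legal
(6,5): flips 2 -> legal
(6,6): flips 1 -> legal
(7,3): no bracket -> illegal
(7,4): flips 2 -> legal
(7,5): no bracket -> illegal
B mobility = 7
-- W to move --
(0,1): no bracket -> illegal
(0,2): no bracket -> illegal
(0,3): no bracket -> illegal
(1,1): flips 3 -> legal
(1,3): no bracket -> illegal
(1,4): no bracket -> illegal
(2,1): flips 4 -> legal
(2,5): no bracket -> illegal
(3,1): no bracket -> illegal
(3,5): flips 1 -> legal
(3,6): flips 1 -> legal
(4,1): no bracket -> illegal
(4,2): flips 1 -> legal
(4,6): no bracket -> illegal
(5,2): no bracket -> illegal
(5,3): no bracket -> illegal
(5,6): no bracket -> illegal
W mobility = 5

Answer: B=7 W=5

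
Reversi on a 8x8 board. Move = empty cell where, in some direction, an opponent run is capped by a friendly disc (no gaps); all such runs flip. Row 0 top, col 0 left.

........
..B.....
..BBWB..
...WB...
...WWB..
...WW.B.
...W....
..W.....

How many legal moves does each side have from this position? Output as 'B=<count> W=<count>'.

-- B to move --
(1,3): no bracket -> illegal
(1,4): flips 1 -> legal
(1,5): no bracket -> illegal
(3,2): flips 1 -> legal
(3,5): no bracket -> illegal
(4,2): flips 2 -> legal
(5,2): flips 1 -> legal
(5,5): flips 2 -> legal
(6,1): no bracket -> illegal
(6,2): no bracket -> illegal
(6,4): flips 2 -> legal
(6,5): no bracket -> illegal
(7,1): no bracket -> illegal
(7,3): flips 4 -> legal
(7,4): no bracket -> illegal
B mobility = 7
-- W to move --
(0,1): no bracket -> illegal
(0,2): no bracket -> illegal
(0,3): no bracket -> illegal
(1,1): flips 1 -> legal
(1,3): flips 1 -> legal
(1,4): no bracket -> illegal
(1,5): no bracket -> illegal
(1,6): flips 2 -> legal
(2,1): flips 2 -> legal
(2,6): flips 1 -> legal
(3,1): no bracket -> illegal
(3,2): no bracket -> illegal
(3,5): flips 1 -> legal
(3,6): flips 1 -> legal
(4,6): flips 1 -> legal
(4,7): no bracket -> illegal
(5,5): no bracket -> illegal
(5,7): no bracket -> illegal
(6,5): no bracket -> illegal
(6,6): no bracket -> illegal
(6,7): no bracket -> illegal
W mobility = 8

Answer: B=7 W=8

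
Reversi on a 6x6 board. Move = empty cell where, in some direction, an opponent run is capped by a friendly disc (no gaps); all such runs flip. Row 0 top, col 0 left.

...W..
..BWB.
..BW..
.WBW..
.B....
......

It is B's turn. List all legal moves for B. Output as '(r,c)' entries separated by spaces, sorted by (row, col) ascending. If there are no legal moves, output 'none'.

Answer: (0,4) (2,1) (2,4) (3,0) (3,4) (4,0) (4,4)

Derivation:
(0,2): no bracket -> illegal
(0,4): flips 1 -> legal
(2,0): no bracket -> illegal
(2,1): flips 1 -> legal
(2,4): flips 1 -> legal
(3,0): flips 1 -> legal
(3,4): flips 2 -> legal
(4,0): flips 1 -> legal
(4,2): no bracket -> illegal
(4,3): no bracket -> illegal
(4,4): flips 1 -> legal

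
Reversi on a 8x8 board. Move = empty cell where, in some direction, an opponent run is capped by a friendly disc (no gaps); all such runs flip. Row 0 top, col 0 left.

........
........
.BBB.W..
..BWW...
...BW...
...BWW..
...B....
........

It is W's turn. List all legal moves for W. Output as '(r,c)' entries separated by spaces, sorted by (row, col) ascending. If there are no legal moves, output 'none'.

Answer: (1,0) (1,1) (1,2) (1,3) (3,1) (4,2) (5,2) (6,2) (7,2) (7,3)

Derivation:
(1,0): flips 3 -> legal
(1,1): flips 1 -> legal
(1,2): flips 1 -> legal
(1,3): flips 1 -> legal
(1,4): no bracket -> illegal
(2,0): no bracket -> illegal
(2,4): no bracket -> illegal
(3,0): no bracket -> illegal
(3,1): flips 1 -> legal
(4,1): no bracket -> illegal
(4,2): flips 1 -> legal
(5,2): flips 2 -> legal
(6,2): flips 1 -> legal
(6,4): no bracket -> illegal
(7,2): flips 1 -> legal
(7,3): flips 3 -> legal
(7,4): no bracket -> illegal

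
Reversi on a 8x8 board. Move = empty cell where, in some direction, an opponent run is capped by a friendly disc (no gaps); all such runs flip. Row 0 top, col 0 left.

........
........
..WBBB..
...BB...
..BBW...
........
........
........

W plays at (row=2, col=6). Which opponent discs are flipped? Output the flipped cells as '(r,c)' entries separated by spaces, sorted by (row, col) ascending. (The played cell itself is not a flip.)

Dir NW: first cell '.' (not opp) -> no flip
Dir N: first cell '.' (not opp) -> no flip
Dir NE: first cell '.' (not opp) -> no flip
Dir W: opp run (2,5) (2,4) (2,3) capped by W -> flip
Dir E: first cell '.' (not opp) -> no flip
Dir SW: first cell '.' (not opp) -> no flip
Dir S: first cell '.' (not opp) -> no flip
Dir SE: first cell '.' (not opp) -> no flip

Answer: (2,3) (2,4) (2,5)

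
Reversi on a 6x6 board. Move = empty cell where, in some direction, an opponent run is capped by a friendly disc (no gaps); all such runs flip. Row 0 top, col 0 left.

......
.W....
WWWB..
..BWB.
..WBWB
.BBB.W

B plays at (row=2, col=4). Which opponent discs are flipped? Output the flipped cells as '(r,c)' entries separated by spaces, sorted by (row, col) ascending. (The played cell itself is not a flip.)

Dir NW: first cell '.' (not opp) -> no flip
Dir N: first cell '.' (not opp) -> no flip
Dir NE: first cell '.' (not opp) -> no flip
Dir W: first cell 'B' (not opp) -> no flip
Dir E: first cell '.' (not opp) -> no flip
Dir SW: opp run (3,3) (4,2) capped by B -> flip
Dir S: first cell 'B' (not opp) -> no flip
Dir SE: first cell '.' (not opp) -> no flip

Answer: (3,3) (4,2)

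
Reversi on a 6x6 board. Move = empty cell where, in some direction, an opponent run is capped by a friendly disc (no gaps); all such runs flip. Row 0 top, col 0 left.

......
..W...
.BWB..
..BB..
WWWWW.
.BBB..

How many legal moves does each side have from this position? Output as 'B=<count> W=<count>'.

Answer: B=11 W=7

Derivation:
-- B to move --
(0,1): flips 1 -> legal
(0,2): flips 2 -> legal
(0,3): flips 1 -> legal
(1,1): flips 1 -> legal
(1,3): no bracket -> illegal
(3,0): flips 1 -> legal
(3,1): flips 2 -> legal
(3,4): flips 1 -> legal
(3,5): flips 1 -> legal
(4,5): no bracket -> illegal
(5,0): flips 1 -> legal
(5,4): flips 1 -> legal
(5,5): flips 1 -> legal
B mobility = 11
-- W to move --
(1,0): flips 2 -> legal
(1,1): no bracket -> illegal
(1,3): flips 2 -> legal
(1,4): flips 2 -> legal
(2,0): flips 1 -> legal
(2,4): flips 2 -> legal
(3,0): flips 1 -> legal
(3,1): no bracket -> illegal
(3,4): flips 1 -> legal
(5,0): no bracket -> illegal
(5,4): no bracket -> illegal
W mobility = 7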